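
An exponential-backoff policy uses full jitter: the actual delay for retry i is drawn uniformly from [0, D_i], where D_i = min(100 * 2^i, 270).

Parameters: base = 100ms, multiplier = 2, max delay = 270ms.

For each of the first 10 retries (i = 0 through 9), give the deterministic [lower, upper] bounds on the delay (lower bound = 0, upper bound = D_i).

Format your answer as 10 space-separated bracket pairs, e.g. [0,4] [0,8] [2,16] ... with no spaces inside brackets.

Answer: [0,100] [0,200] [0,270] [0,270] [0,270] [0,270] [0,270] [0,270] [0,270] [0,270]

Derivation:
Computing bounds per retry:
  i=0: D_i=min(100*2^0,270)=100, bounds=[0,100]
  i=1: D_i=min(100*2^1,270)=200, bounds=[0,200]
  i=2: D_i=min(100*2^2,270)=270, bounds=[0,270]
  i=3: D_i=min(100*2^3,270)=270, bounds=[0,270]
  i=4: D_i=min(100*2^4,270)=270, bounds=[0,270]
  i=5: D_i=min(100*2^5,270)=270, bounds=[0,270]
  i=6: D_i=min(100*2^6,270)=270, bounds=[0,270]
  i=7: D_i=min(100*2^7,270)=270, bounds=[0,270]
  i=8: D_i=min(100*2^8,270)=270, bounds=[0,270]
  i=9: D_i=min(100*2^9,270)=270, bounds=[0,270]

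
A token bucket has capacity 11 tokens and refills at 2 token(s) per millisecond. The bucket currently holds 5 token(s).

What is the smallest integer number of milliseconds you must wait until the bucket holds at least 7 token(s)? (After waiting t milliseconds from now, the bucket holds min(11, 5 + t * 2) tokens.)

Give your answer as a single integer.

Need 5 + t * 2 >= 7, so t >= 2/2.
Smallest integer t = ceil(2/2) = 1.

Answer: 1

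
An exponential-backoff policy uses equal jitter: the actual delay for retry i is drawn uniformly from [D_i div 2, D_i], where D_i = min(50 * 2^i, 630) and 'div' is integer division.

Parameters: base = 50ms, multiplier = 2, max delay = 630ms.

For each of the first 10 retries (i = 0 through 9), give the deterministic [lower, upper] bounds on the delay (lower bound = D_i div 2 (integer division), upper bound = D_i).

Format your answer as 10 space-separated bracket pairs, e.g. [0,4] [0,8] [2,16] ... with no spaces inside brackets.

Computing bounds per retry:
  i=0: D_i=min(50*2^0,630)=50, bounds=[25,50]
  i=1: D_i=min(50*2^1,630)=100, bounds=[50,100]
  i=2: D_i=min(50*2^2,630)=200, bounds=[100,200]
  i=3: D_i=min(50*2^3,630)=400, bounds=[200,400]
  i=4: D_i=min(50*2^4,630)=630, bounds=[315,630]
  i=5: D_i=min(50*2^5,630)=630, bounds=[315,630]
  i=6: D_i=min(50*2^6,630)=630, bounds=[315,630]
  i=7: D_i=min(50*2^7,630)=630, bounds=[315,630]
  i=8: D_i=min(50*2^8,630)=630, bounds=[315,630]
  i=9: D_i=min(50*2^9,630)=630, bounds=[315,630]

Answer: [25,50] [50,100] [100,200] [200,400] [315,630] [315,630] [315,630] [315,630] [315,630] [315,630]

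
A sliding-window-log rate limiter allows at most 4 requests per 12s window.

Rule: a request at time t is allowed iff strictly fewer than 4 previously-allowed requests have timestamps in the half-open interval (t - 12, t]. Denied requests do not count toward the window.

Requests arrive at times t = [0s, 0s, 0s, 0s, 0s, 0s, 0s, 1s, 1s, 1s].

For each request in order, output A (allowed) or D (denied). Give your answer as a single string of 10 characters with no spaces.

Answer: AAAADDDDDD

Derivation:
Tracking allowed requests in the window:
  req#1 t=0s: ALLOW
  req#2 t=0s: ALLOW
  req#3 t=0s: ALLOW
  req#4 t=0s: ALLOW
  req#5 t=0s: DENY
  req#6 t=0s: DENY
  req#7 t=0s: DENY
  req#8 t=1s: DENY
  req#9 t=1s: DENY
  req#10 t=1s: DENY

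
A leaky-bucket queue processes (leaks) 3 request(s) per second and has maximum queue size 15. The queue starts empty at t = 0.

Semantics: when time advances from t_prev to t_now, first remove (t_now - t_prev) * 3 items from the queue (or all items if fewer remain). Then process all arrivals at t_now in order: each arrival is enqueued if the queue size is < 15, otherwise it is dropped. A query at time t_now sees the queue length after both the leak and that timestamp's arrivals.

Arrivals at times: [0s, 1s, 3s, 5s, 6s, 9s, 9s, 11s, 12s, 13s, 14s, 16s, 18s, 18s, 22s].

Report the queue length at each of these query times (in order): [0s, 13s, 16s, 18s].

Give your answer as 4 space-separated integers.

Queue lengths at query times:
  query t=0s: backlog = 1
  query t=13s: backlog = 1
  query t=16s: backlog = 1
  query t=18s: backlog = 2

Answer: 1 1 1 2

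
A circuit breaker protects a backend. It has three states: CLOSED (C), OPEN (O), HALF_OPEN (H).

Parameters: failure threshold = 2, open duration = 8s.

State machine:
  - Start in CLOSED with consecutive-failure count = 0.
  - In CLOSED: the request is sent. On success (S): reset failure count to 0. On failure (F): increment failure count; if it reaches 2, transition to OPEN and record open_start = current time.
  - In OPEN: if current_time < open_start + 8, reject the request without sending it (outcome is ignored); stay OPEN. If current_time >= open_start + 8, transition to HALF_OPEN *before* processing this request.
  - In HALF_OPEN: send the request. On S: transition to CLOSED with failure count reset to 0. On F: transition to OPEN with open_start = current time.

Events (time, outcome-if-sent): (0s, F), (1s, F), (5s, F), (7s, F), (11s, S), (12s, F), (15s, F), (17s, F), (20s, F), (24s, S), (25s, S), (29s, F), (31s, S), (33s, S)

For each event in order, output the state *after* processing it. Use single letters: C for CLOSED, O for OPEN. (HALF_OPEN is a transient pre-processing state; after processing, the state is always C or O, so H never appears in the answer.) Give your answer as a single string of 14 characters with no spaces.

Answer: COOOCCOOOCCCCC

Derivation:
State after each event:
  event#1 t=0s outcome=F: state=CLOSED
  event#2 t=1s outcome=F: state=OPEN
  event#3 t=5s outcome=F: state=OPEN
  event#4 t=7s outcome=F: state=OPEN
  event#5 t=11s outcome=S: state=CLOSED
  event#6 t=12s outcome=F: state=CLOSED
  event#7 t=15s outcome=F: state=OPEN
  event#8 t=17s outcome=F: state=OPEN
  event#9 t=20s outcome=F: state=OPEN
  event#10 t=24s outcome=S: state=CLOSED
  event#11 t=25s outcome=S: state=CLOSED
  event#12 t=29s outcome=F: state=CLOSED
  event#13 t=31s outcome=S: state=CLOSED
  event#14 t=33s outcome=S: state=CLOSED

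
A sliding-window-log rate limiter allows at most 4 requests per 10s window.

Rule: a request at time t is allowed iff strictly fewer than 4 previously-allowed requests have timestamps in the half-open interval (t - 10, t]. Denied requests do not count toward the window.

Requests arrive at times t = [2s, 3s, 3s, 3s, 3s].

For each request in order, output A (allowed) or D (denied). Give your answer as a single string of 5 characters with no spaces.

Tracking allowed requests in the window:
  req#1 t=2s: ALLOW
  req#2 t=3s: ALLOW
  req#3 t=3s: ALLOW
  req#4 t=3s: ALLOW
  req#5 t=3s: DENY

Answer: AAAAD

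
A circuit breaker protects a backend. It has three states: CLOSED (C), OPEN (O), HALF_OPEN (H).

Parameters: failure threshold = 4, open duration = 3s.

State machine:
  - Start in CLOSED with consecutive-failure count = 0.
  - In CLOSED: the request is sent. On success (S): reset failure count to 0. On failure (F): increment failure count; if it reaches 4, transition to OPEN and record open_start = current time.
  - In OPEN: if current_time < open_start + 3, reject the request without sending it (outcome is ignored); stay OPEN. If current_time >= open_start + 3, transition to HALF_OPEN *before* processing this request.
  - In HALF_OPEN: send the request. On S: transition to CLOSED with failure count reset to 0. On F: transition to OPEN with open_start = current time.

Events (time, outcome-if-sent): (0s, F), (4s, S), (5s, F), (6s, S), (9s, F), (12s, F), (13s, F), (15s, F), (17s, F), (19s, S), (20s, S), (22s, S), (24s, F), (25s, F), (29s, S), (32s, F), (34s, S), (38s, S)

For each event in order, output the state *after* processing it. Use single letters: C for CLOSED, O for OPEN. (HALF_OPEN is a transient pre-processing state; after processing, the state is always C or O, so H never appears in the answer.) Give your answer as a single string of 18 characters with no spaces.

State after each event:
  event#1 t=0s outcome=F: state=CLOSED
  event#2 t=4s outcome=S: state=CLOSED
  event#3 t=5s outcome=F: state=CLOSED
  event#4 t=6s outcome=S: state=CLOSED
  event#5 t=9s outcome=F: state=CLOSED
  event#6 t=12s outcome=F: state=CLOSED
  event#7 t=13s outcome=F: state=CLOSED
  event#8 t=15s outcome=F: state=OPEN
  event#9 t=17s outcome=F: state=OPEN
  event#10 t=19s outcome=S: state=CLOSED
  event#11 t=20s outcome=S: state=CLOSED
  event#12 t=22s outcome=S: state=CLOSED
  event#13 t=24s outcome=F: state=CLOSED
  event#14 t=25s outcome=F: state=CLOSED
  event#15 t=29s outcome=S: state=CLOSED
  event#16 t=32s outcome=F: state=CLOSED
  event#17 t=34s outcome=S: state=CLOSED
  event#18 t=38s outcome=S: state=CLOSED

Answer: CCCCCCCOOCCCCCCCCC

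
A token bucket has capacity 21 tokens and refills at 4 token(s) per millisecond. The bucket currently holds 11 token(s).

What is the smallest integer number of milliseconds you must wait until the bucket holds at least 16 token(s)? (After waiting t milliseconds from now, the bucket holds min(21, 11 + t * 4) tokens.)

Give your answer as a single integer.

Need 11 + t * 4 >= 16, so t >= 5/4.
Smallest integer t = ceil(5/4) = 2.

Answer: 2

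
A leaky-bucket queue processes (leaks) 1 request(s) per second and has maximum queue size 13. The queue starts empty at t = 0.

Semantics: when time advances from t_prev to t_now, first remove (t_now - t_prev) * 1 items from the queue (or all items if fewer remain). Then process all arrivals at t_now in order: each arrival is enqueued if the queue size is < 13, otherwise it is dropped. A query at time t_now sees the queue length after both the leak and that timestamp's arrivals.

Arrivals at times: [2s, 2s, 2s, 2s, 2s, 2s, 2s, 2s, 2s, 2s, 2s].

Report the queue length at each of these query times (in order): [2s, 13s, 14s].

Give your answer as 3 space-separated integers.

Queue lengths at query times:
  query t=2s: backlog = 11
  query t=13s: backlog = 0
  query t=14s: backlog = 0

Answer: 11 0 0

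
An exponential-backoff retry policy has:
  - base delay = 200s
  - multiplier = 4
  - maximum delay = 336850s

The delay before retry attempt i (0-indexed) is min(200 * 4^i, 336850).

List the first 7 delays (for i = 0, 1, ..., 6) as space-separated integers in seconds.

Computing each delay:
  i=0: min(200*4^0, 336850) = 200
  i=1: min(200*4^1, 336850) = 800
  i=2: min(200*4^2, 336850) = 3200
  i=3: min(200*4^3, 336850) = 12800
  i=4: min(200*4^4, 336850) = 51200
  i=5: min(200*4^5, 336850) = 204800
  i=6: min(200*4^6, 336850) = 336850

Answer: 200 800 3200 12800 51200 204800 336850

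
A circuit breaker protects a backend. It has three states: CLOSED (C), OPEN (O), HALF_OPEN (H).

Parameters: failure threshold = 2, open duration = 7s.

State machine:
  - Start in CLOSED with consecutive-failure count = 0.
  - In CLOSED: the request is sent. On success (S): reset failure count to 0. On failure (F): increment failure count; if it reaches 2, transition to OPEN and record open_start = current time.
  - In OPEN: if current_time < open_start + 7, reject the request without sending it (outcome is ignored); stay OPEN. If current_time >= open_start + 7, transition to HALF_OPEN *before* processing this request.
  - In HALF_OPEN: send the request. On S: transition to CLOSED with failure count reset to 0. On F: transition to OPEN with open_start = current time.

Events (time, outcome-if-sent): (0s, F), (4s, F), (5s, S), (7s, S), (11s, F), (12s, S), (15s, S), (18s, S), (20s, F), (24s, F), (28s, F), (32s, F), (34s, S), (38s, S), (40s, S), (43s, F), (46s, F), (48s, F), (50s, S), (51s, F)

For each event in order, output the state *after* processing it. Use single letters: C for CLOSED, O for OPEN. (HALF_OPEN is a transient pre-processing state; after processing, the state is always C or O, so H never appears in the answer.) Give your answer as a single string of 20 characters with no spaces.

State after each event:
  event#1 t=0s outcome=F: state=CLOSED
  event#2 t=4s outcome=F: state=OPEN
  event#3 t=5s outcome=S: state=OPEN
  event#4 t=7s outcome=S: state=OPEN
  event#5 t=11s outcome=F: state=OPEN
  event#6 t=12s outcome=S: state=OPEN
  event#7 t=15s outcome=S: state=OPEN
  event#8 t=18s outcome=S: state=CLOSED
  event#9 t=20s outcome=F: state=CLOSED
  event#10 t=24s outcome=F: state=OPEN
  event#11 t=28s outcome=F: state=OPEN
  event#12 t=32s outcome=F: state=OPEN
  event#13 t=34s outcome=S: state=OPEN
  event#14 t=38s outcome=S: state=OPEN
  event#15 t=40s outcome=S: state=CLOSED
  event#16 t=43s outcome=F: state=CLOSED
  event#17 t=46s outcome=F: state=OPEN
  event#18 t=48s outcome=F: state=OPEN
  event#19 t=50s outcome=S: state=OPEN
  event#20 t=51s outcome=F: state=OPEN

Answer: COOOOOOCCOOOOOCCOOOO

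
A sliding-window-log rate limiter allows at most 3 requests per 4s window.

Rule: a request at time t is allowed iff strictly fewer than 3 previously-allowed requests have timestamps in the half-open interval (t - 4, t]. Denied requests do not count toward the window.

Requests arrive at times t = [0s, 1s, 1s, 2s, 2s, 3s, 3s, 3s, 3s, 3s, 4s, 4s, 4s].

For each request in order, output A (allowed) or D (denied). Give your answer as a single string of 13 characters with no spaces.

Tracking allowed requests in the window:
  req#1 t=0s: ALLOW
  req#2 t=1s: ALLOW
  req#3 t=1s: ALLOW
  req#4 t=2s: DENY
  req#5 t=2s: DENY
  req#6 t=3s: DENY
  req#7 t=3s: DENY
  req#8 t=3s: DENY
  req#9 t=3s: DENY
  req#10 t=3s: DENY
  req#11 t=4s: ALLOW
  req#12 t=4s: DENY
  req#13 t=4s: DENY

Answer: AAADDDDDDDADD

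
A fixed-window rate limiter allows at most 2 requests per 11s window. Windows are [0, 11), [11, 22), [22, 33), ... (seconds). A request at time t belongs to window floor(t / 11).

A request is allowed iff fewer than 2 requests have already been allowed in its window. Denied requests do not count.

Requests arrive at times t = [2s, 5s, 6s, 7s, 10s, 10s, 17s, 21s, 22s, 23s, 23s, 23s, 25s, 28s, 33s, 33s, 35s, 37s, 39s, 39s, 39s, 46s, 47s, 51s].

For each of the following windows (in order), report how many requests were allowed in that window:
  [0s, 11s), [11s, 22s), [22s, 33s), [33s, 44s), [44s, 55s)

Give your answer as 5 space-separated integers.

Answer: 2 2 2 2 2

Derivation:
Processing requests:
  req#1 t=2s (window 0): ALLOW
  req#2 t=5s (window 0): ALLOW
  req#3 t=6s (window 0): DENY
  req#4 t=7s (window 0): DENY
  req#5 t=10s (window 0): DENY
  req#6 t=10s (window 0): DENY
  req#7 t=17s (window 1): ALLOW
  req#8 t=21s (window 1): ALLOW
  req#9 t=22s (window 2): ALLOW
  req#10 t=23s (window 2): ALLOW
  req#11 t=23s (window 2): DENY
  req#12 t=23s (window 2): DENY
  req#13 t=25s (window 2): DENY
  req#14 t=28s (window 2): DENY
  req#15 t=33s (window 3): ALLOW
  req#16 t=33s (window 3): ALLOW
  req#17 t=35s (window 3): DENY
  req#18 t=37s (window 3): DENY
  req#19 t=39s (window 3): DENY
  req#20 t=39s (window 3): DENY
  req#21 t=39s (window 3): DENY
  req#22 t=46s (window 4): ALLOW
  req#23 t=47s (window 4): ALLOW
  req#24 t=51s (window 4): DENY

Allowed counts by window: 2 2 2 2 2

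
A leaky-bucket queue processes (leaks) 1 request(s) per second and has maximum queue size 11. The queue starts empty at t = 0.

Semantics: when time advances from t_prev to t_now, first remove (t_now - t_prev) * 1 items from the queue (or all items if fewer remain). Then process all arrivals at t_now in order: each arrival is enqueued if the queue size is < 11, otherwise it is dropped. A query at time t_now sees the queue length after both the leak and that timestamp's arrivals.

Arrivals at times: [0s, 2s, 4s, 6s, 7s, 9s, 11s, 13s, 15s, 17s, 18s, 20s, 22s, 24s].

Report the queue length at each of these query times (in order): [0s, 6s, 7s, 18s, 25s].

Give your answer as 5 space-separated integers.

Queue lengths at query times:
  query t=0s: backlog = 1
  query t=6s: backlog = 1
  query t=7s: backlog = 1
  query t=18s: backlog = 1
  query t=25s: backlog = 0

Answer: 1 1 1 1 0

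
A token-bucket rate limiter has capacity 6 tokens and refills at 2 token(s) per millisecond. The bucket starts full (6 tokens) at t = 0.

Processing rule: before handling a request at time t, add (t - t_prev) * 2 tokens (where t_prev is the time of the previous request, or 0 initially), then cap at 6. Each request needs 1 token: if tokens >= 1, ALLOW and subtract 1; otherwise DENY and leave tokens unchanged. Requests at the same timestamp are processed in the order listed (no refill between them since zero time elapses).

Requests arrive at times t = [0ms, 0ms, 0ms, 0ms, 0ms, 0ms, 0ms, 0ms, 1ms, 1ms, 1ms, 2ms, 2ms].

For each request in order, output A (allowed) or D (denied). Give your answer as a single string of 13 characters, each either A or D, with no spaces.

Simulating step by step:
  req#1 t=0ms: ALLOW
  req#2 t=0ms: ALLOW
  req#3 t=0ms: ALLOW
  req#4 t=0ms: ALLOW
  req#5 t=0ms: ALLOW
  req#6 t=0ms: ALLOW
  req#7 t=0ms: DENY
  req#8 t=0ms: DENY
  req#9 t=1ms: ALLOW
  req#10 t=1ms: ALLOW
  req#11 t=1ms: DENY
  req#12 t=2ms: ALLOW
  req#13 t=2ms: ALLOW

Answer: AAAAAADDAADAA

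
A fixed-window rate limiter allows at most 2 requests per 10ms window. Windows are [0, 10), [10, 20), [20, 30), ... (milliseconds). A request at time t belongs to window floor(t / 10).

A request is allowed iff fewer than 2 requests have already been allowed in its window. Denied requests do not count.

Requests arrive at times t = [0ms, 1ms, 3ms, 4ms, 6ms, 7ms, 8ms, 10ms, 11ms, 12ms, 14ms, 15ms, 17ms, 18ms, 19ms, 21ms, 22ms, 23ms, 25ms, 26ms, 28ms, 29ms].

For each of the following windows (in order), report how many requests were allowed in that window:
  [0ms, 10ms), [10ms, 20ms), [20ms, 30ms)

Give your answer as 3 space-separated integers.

Answer: 2 2 2

Derivation:
Processing requests:
  req#1 t=0ms (window 0): ALLOW
  req#2 t=1ms (window 0): ALLOW
  req#3 t=3ms (window 0): DENY
  req#4 t=4ms (window 0): DENY
  req#5 t=6ms (window 0): DENY
  req#6 t=7ms (window 0): DENY
  req#7 t=8ms (window 0): DENY
  req#8 t=10ms (window 1): ALLOW
  req#9 t=11ms (window 1): ALLOW
  req#10 t=12ms (window 1): DENY
  req#11 t=14ms (window 1): DENY
  req#12 t=15ms (window 1): DENY
  req#13 t=17ms (window 1): DENY
  req#14 t=18ms (window 1): DENY
  req#15 t=19ms (window 1): DENY
  req#16 t=21ms (window 2): ALLOW
  req#17 t=22ms (window 2): ALLOW
  req#18 t=23ms (window 2): DENY
  req#19 t=25ms (window 2): DENY
  req#20 t=26ms (window 2): DENY
  req#21 t=28ms (window 2): DENY
  req#22 t=29ms (window 2): DENY

Allowed counts by window: 2 2 2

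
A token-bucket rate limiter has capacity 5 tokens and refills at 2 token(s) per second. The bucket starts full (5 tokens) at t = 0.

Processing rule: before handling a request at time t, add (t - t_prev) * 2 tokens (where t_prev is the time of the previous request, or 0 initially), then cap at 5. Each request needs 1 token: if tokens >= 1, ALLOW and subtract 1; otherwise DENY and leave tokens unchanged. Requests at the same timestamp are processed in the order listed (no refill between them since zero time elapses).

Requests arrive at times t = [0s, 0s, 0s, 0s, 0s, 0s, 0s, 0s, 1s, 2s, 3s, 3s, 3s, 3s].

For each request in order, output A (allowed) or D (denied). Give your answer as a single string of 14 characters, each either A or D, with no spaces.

Answer: AAAAADDDAAAAAA

Derivation:
Simulating step by step:
  req#1 t=0s: ALLOW
  req#2 t=0s: ALLOW
  req#3 t=0s: ALLOW
  req#4 t=0s: ALLOW
  req#5 t=0s: ALLOW
  req#6 t=0s: DENY
  req#7 t=0s: DENY
  req#8 t=0s: DENY
  req#9 t=1s: ALLOW
  req#10 t=2s: ALLOW
  req#11 t=3s: ALLOW
  req#12 t=3s: ALLOW
  req#13 t=3s: ALLOW
  req#14 t=3s: ALLOW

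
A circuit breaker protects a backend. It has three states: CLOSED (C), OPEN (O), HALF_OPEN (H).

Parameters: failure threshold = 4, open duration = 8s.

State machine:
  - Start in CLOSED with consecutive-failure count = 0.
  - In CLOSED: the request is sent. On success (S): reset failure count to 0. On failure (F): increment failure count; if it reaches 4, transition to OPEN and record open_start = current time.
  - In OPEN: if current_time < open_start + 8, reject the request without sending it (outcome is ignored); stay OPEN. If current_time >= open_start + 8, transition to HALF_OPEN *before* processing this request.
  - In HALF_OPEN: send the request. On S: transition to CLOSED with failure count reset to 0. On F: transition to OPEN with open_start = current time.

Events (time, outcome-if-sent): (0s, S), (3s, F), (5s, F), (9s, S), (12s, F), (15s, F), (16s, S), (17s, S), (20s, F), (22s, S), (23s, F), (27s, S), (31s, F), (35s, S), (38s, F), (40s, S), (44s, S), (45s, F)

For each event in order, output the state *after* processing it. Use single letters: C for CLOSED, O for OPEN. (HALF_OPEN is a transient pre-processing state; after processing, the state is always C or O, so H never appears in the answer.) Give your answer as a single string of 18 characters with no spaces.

State after each event:
  event#1 t=0s outcome=S: state=CLOSED
  event#2 t=3s outcome=F: state=CLOSED
  event#3 t=5s outcome=F: state=CLOSED
  event#4 t=9s outcome=S: state=CLOSED
  event#5 t=12s outcome=F: state=CLOSED
  event#6 t=15s outcome=F: state=CLOSED
  event#7 t=16s outcome=S: state=CLOSED
  event#8 t=17s outcome=S: state=CLOSED
  event#9 t=20s outcome=F: state=CLOSED
  event#10 t=22s outcome=S: state=CLOSED
  event#11 t=23s outcome=F: state=CLOSED
  event#12 t=27s outcome=S: state=CLOSED
  event#13 t=31s outcome=F: state=CLOSED
  event#14 t=35s outcome=S: state=CLOSED
  event#15 t=38s outcome=F: state=CLOSED
  event#16 t=40s outcome=S: state=CLOSED
  event#17 t=44s outcome=S: state=CLOSED
  event#18 t=45s outcome=F: state=CLOSED

Answer: CCCCCCCCCCCCCCCCCC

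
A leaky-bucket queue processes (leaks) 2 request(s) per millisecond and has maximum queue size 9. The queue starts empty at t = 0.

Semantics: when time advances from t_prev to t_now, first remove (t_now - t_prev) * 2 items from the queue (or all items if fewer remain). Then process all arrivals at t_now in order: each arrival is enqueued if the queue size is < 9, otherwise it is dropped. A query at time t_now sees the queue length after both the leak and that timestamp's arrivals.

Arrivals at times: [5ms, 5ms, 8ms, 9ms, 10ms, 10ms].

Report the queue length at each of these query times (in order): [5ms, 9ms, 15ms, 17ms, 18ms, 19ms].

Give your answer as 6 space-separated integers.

Queue lengths at query times:
  query t=5ms: backlog = 2
  query t=9ms: backlog = 1
  query t=15ms: backlog = 0
  query t=17ms: backlog = 0
  query t=18ms: backlog = 0
  query t=19ms: backlog = 0

Answer: 2 1 0 0 0 0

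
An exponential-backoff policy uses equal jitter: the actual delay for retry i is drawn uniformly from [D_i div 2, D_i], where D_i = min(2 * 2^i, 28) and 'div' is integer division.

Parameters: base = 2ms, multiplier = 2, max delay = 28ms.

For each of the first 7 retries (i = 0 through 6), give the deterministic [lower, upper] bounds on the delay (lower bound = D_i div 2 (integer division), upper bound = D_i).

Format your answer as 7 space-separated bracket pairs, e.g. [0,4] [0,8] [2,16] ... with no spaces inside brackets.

Answer: [1,2] [2,4] [4,8] [8,16] [14,28] [14,28] [14,28]

Derivation:
Computing bounds per retry:
  i=0: D_i=min(2*2^0,28)=2, bounds=[1,2]
  i=1: D_i=min(2*2^1,28)=4, bounds=[2,4]
  i=2: D_i=min(2*2^2,28)=8, bounds=[4,8]
  i=3: D_i=min(2*2^3,28)=16, bounds=[8,16]
  i=4: D_i=min(2*2^4,28)=28, bounds=[14,28]
  i=5: D_i=min(2*2^5,28)=28, bounds=[14,28]
  i=6: D_i=min(2*2^6,28)=28, bounds=[14,28]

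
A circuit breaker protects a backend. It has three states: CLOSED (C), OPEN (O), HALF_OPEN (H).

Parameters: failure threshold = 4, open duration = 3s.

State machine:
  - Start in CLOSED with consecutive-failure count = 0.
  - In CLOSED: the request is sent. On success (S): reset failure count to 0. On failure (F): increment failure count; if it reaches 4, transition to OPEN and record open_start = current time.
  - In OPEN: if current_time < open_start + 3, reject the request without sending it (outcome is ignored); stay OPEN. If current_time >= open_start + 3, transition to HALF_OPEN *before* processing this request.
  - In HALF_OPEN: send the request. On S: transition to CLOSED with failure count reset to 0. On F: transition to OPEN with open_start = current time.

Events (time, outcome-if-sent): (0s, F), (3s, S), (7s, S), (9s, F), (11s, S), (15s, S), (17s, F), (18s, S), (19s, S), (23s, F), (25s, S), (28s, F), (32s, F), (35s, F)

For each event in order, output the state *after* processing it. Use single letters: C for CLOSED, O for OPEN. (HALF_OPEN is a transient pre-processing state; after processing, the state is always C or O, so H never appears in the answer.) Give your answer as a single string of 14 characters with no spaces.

Answer: CCCCCCCCCCCCCC

Derivation:
State after each event:
  event#1 t=0s outcome=F: state=CLOSED
  event#2 t=3s outcome=S: state=CLOSED
  event#3 t=7s outcome=S: state=CLOSED
  event#4 t=9s outcome=F: state=CLOSED
  event#5 t=11s outcome=S: state=CLOSED
  event#6 t=15s outcome=S: state=CLOSED
  event#7 t=17s outcome=F: state=CLOSED
  event#8 t=18s outcome=S: state=CLOSED
  event#9 t=19s outcome=S: state=CLOSED
  event#10 t=23s outcome=F: state=CLOSED
  event#11 t=25s outcome=S: state=CLOSED
  event#12 t=28s outcome=F: state=CLOSED
  event#13 t=32s outcome=F: state=CLOSED
  event#14 t=35s outcome=F: state=CLOSED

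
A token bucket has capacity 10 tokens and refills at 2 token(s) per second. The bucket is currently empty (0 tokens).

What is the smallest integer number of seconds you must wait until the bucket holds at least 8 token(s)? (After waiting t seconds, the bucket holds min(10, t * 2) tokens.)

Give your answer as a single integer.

Answer: 4

Derivation:
Need t * 2 >= 8, so t >= 8/2.
Smallest integer t = ceil(8/2) = 4.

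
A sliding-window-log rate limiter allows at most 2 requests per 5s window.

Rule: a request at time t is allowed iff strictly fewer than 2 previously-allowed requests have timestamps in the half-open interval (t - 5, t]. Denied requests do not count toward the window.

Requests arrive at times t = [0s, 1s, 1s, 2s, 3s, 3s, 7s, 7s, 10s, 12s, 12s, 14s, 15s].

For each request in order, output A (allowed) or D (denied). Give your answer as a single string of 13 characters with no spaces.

Answer: AADDDDAADAADD

Derivation:
Tracking allowed requests in the window:
  req#1 t=0s: ALLOW
  req#2 t=1s: ALLOW
  req#3 t=1s: DENY
  req#4 t=2s: DENY
  req#5 t=3s: DENY
  req#6 t=3s: DENY
  req#7 t=7s: ALLOW
  req#8 t=7s: ALLOW
  req#9 t=10s: DENY
  req#10 t=12s: ALLOW
  req#11 t=12s: ALLOW
  req#12 t=14s: DENY
  req#13 t=15s: DENY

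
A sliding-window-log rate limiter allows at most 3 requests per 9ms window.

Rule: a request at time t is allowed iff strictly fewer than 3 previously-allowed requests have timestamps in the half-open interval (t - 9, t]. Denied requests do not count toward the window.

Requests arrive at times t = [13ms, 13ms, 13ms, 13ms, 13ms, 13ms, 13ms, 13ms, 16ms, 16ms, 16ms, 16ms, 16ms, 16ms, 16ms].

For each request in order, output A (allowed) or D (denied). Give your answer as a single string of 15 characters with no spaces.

Tracking allowed requests in the window:
  req#1 t=13ms: ALLOW
  req#2 t=13ms: ALLOW
  req#3 t=13ms: ALLOW
  req#4 t=13ms: DENY
  req#5 t=13ms: DENY
  req#6 t=13ms: DENY
  req#7 t=13ms: DENY
  req#8 t=13ms: DENY
  req#9 t=16ms: DENY
  req#10 t=16ms: DENY
  req#11 t=16ms: DENY
  req#12 t=16ms: DENY
  req#13 t=16ms: DENY
  req#14 t=16ms: DENY
  req#15 t=16ms: DENY

Answer: AAADDDDDDDDDDDD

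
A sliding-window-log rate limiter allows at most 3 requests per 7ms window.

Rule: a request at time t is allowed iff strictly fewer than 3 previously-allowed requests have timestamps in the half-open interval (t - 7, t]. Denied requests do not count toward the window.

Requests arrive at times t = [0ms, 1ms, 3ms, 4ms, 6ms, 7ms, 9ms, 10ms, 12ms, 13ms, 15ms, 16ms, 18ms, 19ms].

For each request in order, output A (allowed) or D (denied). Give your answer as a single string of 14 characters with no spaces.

Tracking allowed requests in the window:
  req#1 t=0ms: ALLOW
  req#2 t=1ms: ALLOW
  req#3 t=3ms: ALLOW
  req#4 t=4ms: DENY
  req#5 t=6ms: DENY
  req#6 t=7ms: ALLOW
  req#7 t=9ms: ALLOW
  req#8 t=10ms: ALLOW
  req#9 t=12ms: DENY
  req#10 t=13ms: DENY
  req#11 t=15ms: ALLOW
  req#12 t=16ms: ALLOW
  req#13 t=18ms: ALLOW
  req#14 t=19ms: DENY

Answer: AAADDAAADDAAAD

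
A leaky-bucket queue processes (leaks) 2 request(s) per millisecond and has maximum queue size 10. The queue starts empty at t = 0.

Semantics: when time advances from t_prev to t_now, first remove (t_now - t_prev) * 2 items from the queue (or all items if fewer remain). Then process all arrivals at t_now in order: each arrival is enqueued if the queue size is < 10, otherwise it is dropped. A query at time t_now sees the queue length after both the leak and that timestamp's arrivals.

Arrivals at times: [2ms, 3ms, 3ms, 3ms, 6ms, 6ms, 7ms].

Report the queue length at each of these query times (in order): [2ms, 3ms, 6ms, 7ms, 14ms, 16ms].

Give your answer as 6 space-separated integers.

Answer: 1 3 2 1 0 0

Derivation:
Queue lengths at query times:
  query t=2ms: backlog = 1
  query t=3ms: backlog = 3
  query t=6ms: backlog = 2
  query t=7ms: backlog = 1
  query t=14ms: backlog = 0
  query t=16ms: backlog = 0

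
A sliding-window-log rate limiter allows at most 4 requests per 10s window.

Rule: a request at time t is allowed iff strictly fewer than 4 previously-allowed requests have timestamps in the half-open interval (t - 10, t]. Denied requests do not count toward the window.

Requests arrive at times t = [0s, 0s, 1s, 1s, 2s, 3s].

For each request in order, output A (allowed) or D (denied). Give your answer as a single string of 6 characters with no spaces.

Answer: AAAADD

Derivation:
Tracking allowed requests in the window:
  req#1 t=0s: ALLOW
  req#2 t=0s: ALLOW
  req#3 t=1s: ALLOW
  req#4 t=1s: ALLOW
  req#5 t=2s: DENY
  req#6 t=3s: DENY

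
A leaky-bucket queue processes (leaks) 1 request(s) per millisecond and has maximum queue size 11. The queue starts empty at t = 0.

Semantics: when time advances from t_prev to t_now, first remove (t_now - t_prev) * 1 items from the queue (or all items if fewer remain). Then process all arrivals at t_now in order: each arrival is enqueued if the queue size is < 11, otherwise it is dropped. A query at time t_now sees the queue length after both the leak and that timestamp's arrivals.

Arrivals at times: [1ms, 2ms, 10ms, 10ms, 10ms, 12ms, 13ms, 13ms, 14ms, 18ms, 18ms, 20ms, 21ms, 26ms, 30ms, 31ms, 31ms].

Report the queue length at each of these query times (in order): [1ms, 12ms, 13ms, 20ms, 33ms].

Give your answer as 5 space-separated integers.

Answer: 1 2 3 1 0

Derivation:
Queue lengths at query times:
  query t=1ms: backlog = 1
  query t=12ms: backlog = 2
  query t=13ms: backlog = 3
  query t=20ms: backlog = 1
  query t=33ms: backlog = 0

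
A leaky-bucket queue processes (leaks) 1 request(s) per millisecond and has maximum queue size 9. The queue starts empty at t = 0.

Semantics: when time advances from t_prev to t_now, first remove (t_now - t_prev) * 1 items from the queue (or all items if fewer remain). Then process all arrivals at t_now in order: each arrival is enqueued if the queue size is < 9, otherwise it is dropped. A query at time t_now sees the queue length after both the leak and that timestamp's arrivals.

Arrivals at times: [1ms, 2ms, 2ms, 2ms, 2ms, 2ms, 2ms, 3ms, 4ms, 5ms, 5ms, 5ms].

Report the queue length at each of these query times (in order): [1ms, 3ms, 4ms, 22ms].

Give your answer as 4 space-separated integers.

Answer: 1 6 6 0

Derivation:
Queue lengths at query times:
  query t=1ms: backlog = 1
  query t=3ms: backlog = 6
  query t=4ms: backlog = 6
  query t=22ms: backlog = 0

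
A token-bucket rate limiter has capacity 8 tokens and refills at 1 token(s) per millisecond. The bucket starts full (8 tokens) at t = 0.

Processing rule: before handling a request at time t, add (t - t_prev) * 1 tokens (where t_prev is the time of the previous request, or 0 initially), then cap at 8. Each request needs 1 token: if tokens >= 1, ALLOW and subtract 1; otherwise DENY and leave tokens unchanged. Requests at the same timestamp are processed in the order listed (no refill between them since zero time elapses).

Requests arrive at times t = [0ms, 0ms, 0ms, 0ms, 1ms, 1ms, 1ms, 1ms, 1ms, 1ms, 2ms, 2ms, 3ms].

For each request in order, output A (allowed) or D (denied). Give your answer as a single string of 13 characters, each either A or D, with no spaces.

Answer: AAAAAAAAADADA

Derivation:
Simulating step by step:
  req#1 t=0ms: ALLOW
  req#2 t=0ms: ALLOW
  req#3 t=0ms: ALLOW
  req#4 t=0ms: ALLOW
  req#5 t=1ms: ALLOW
  req#6 t=1ms: ALLOW
  req#7 t=1ms: ALLOW
  req#8 t=1ms: ALLOW
  req#9 t=1ms: ALLOW
  req#10 t=1ms: DENY
  req#11 t=2ms: ALLOW
  req#12 t=2ms: DENY
  req#13 t=3ms: ALLOW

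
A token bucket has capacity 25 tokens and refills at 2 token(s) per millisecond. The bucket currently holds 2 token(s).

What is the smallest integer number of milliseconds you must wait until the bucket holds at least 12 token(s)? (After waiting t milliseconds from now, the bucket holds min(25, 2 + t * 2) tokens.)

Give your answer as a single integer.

Answer: 5

Derivation:
Need 2 + t * 2 >= 12, so t >= 10/2.
Smallest integer t = ceil(10/2) = 5.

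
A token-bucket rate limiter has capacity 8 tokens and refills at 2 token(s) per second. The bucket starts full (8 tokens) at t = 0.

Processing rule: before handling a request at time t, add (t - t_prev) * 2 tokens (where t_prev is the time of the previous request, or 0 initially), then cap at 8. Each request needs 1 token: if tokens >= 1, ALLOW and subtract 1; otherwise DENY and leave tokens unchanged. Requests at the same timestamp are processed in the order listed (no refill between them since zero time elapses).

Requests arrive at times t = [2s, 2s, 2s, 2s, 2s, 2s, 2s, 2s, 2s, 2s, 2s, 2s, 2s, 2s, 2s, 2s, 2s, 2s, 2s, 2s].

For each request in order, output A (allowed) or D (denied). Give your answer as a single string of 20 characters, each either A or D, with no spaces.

Simulating step by step:
  req#1 t=2s: ALLOW
  req#2 t=2s: ALLOW
  req#3 t=2s: ALLOW
  req#4 t=2s: ALLOW
  req#5 t=2s: ALLOW
  req#6 t=2s: ALLOW
  req#7 t=2s: ALLOW
  req#8 t=2s: ALLOW
  req#9 t=2s: DENY
  req#10 t=2s: DENY
  req#11 t=2s: DENY
  req#12 t=2s: DENY
  req#13 t=2s: DENY
  req#14 t=2s: DENY
  req#15 t=2s: DENY
  req#16 t=2s: DENY
  req#17 t=2s: DENY
  req#18 t=2s: DENY
  req#19 t=2s: DENY
  req#20 t=2s: DENY

Answer: AAAAAAAADDDDDDDDDDDD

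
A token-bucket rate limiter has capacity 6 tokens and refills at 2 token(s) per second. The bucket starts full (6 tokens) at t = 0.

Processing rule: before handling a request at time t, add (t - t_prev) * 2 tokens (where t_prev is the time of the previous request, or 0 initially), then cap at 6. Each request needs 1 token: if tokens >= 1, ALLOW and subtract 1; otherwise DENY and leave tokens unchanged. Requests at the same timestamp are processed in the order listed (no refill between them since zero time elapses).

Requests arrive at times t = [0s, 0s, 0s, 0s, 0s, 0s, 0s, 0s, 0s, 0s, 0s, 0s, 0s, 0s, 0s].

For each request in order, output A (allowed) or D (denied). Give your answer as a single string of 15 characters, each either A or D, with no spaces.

Answer: AAAAAADDDDDDDDD

Derivation:
Simulating step by step:
  req#1 t=0s: ALLOW
  req#2 t=0s: ALLOW
  req#3 t=0s: ALLOW
  req#4 t=0s: ALLOW
  req#5 t=0s: ALLOW
  req#6 t=0s: ALLOW
  req#7 t=0s: DENY
  req#8 t=0s: DENY
  req#9 t=0s: DENY
  req#10 t=0s: DENY
  req#11 t=0s: DENY
  req#12 t=0s: DENY
  req#13 t=0s: DENY
  req#14 t=0s: DENY
  req#15 t=0s: DENY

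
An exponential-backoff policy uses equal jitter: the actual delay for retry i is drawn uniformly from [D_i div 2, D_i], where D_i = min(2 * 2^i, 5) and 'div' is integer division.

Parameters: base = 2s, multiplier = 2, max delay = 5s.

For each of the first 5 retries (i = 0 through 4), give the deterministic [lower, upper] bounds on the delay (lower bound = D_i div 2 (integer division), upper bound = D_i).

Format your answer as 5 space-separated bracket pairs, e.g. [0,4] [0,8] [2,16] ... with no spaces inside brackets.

Computing bounds per retry:
  i=0: D_i=min(2*2^0,5)=2, bounds=[1,2]
  i=1: D_i=min(2*2^1,5)=4, bounds=[2,4]
  i=2: D_i=min(2*2^2,5)=5, bounds=[2,5]
  i=3: D_i=min(2*2^3,5)=5, bounds=[2,5]
  i=4: D_i=min(2*2^4,5)=5, bounds=[2,5]

Answer: [1,2] [2,4] [2,5] [2,5] [2,5]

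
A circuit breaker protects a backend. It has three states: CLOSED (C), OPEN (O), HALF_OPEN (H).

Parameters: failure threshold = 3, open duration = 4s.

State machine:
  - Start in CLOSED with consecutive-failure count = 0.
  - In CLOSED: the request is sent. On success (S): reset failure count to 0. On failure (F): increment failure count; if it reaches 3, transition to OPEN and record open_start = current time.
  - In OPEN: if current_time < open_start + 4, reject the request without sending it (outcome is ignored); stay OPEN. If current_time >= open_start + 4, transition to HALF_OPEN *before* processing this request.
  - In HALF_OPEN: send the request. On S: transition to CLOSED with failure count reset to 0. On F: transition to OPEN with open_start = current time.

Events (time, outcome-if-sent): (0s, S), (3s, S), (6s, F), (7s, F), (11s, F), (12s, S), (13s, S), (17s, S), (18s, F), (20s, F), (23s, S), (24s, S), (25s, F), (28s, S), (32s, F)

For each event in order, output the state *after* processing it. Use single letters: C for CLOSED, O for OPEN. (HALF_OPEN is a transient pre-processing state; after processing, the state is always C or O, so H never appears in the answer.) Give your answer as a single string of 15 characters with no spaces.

Answer: CCCCOOOCCCCCCCC

Derivation:
State after each event:
  event#1 t=0s outcome=S: state=CLOSED
  event#2 t=3s outcome=S: state=CLOSED
  event#3 t=6s outcome=F: state=CLOSED
  event#4 t=7s outcome=F: state=CLOSED
  event#5 t=11s outcome=F: state=OPEN
  event#6 t=12s outcome=S: state=OPEN
  event#7 t=13s outcome=S: state=OPEN
  event#8 t=17s outcome=S: state=CLOSED
  event#9 t=18s outcome=F: state=CLOSED
  event#10 t=20s outcome=F: state=CLOSED
  event#11 t=23s outcome=S: state=CLOSED
  event#12 t=24s outcome=S: state=CLOSED
  event#13 t=25s outcome=F: state=CLOSED
  event#14 t=28s outcome=S: state=CLOSED
  event#15 t=32s outcome=F: state=CLOSED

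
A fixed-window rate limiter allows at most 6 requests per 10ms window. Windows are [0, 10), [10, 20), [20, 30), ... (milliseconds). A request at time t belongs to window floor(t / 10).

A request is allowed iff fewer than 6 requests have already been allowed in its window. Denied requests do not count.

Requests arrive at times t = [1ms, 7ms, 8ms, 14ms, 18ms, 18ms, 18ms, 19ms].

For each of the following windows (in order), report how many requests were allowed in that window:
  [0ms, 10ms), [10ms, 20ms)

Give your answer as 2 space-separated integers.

Answer: 3 5

Derivation:
Processing requests:
  req#1 t=1ms (window 0): ALLOW
  req#2 t=7ms (window 0): ALLOW
  req#3 t=8ms (window 0): ALLOW
  req#4 t=14ms (window 1): ALLOW
  req#5 t=18ms (window 1): ALLOW
  req#6 t=18ms (window 1): ALLOW
  req#7 t=18ms (window 1): ALLOW
  req#8 t=19ms (window 1): ALLOW

Allowed counts by window: 3 5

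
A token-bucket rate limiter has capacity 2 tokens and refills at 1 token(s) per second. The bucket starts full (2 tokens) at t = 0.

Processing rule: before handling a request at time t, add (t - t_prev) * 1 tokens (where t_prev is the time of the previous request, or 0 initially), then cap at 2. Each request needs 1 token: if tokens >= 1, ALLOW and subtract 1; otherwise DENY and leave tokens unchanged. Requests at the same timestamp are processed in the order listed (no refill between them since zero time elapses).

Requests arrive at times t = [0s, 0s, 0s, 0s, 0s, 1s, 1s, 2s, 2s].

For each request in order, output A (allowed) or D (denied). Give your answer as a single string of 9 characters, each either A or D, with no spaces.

Simulating step by step:
  req#1 t=0s: ALLOW
  req#2 t=0s: ALLOW
  req#3 t=0s: DENY
  req#4 t=0s: DENY
  req#5 t=0s: DENY
  req#6 t=1s: ALLOW
  req#7 t=1s: DENY
  req#8 t=2s: ALLOW
  req#9 t=2s: DENY

Answer: AADDDADAD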